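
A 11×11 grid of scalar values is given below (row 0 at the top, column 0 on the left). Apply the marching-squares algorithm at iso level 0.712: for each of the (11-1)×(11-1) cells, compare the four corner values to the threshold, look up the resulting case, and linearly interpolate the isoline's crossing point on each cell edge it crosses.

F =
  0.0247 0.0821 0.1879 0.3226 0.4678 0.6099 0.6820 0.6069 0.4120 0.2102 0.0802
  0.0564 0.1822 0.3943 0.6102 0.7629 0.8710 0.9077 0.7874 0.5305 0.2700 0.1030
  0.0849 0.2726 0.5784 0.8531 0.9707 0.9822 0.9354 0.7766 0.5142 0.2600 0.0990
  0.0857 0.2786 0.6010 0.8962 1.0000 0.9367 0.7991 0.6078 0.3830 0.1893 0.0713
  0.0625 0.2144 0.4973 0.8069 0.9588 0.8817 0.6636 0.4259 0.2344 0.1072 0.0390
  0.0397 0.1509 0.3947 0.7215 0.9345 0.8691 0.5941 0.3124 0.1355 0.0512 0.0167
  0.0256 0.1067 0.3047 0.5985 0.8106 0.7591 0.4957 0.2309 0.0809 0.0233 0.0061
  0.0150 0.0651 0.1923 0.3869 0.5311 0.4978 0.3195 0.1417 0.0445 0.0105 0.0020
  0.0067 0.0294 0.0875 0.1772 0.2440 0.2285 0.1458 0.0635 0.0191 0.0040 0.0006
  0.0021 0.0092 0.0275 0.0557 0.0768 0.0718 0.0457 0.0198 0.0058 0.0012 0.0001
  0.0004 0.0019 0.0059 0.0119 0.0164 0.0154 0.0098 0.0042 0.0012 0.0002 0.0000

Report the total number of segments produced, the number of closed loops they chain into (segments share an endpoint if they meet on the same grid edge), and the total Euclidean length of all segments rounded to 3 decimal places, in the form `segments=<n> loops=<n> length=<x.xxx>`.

segments=22 loops=1 length=17.347

cell (0,3): code 0100 → (0.828,4.000)–(1.000,3.667)
cell (0,4): code 1100 → (0.391,5.000)–(0.828,4.000)
cell (0,5): code 1100 → (0.133,6.000)–(0.391,5.000)
cell (0,6): code 1100 → (0.582,7.000)–(0.133,6.000)
cell (0,7): code 1000 → (1.000,7.293)–(0.582,7.000)
cell (1,2): code 0100 → (1.419,3.000)–(2.000,2.486)
cell (1,3): code 1110 → (1.000,3.667)–(1.419,3.000)
cell (1,7): code 1001 → (2.000,7.246)–(1.000,7.293)
cell (2,2): code 0110 → (2.000,2.486)–(3.000,2.376)
cell (2,6): code 1011 → (3.000,6.455)–(2.383,7.000)
cell (2,7): code 0001 → (2.383,7.000)–(2.000,7.246)
cell (3,2): code 0110 → (3.000,2.376)–(4.000,2.693)
cell (3,5): code 1011 → (4.000,5.778)–(3.643,6.000)
cell (3,6): code 0001 → (3.643,6.000)–(3.000,6.455)
cell (4,2): code 0110 → (4.000,2.693)–(5.000,2.971)
cell (4,5): code 1001 → (5.000,5.571)–(4.000,5.778)
cell (5,2): code 0010 → (5.000,2.971)–(5.077,3.000)
cell (5,3): code 0111 → (5.077,3.000)–(6.000,3.535)
cell (5,5): code 1001 → (6.000,5.179)–(5.000,5.571)
cell (6,3): code 0010 → (6.000,3.535)–(6.353,4.000)
cell (6,4): code 0011 → (6.353,4.000)–(6.180,5.000)
cell (6,5): code 0001 → (6.180,5.000)–(6.000,5.179)
total: 22 segments, chained into 1 closed loop(s), length Σ = 17.346502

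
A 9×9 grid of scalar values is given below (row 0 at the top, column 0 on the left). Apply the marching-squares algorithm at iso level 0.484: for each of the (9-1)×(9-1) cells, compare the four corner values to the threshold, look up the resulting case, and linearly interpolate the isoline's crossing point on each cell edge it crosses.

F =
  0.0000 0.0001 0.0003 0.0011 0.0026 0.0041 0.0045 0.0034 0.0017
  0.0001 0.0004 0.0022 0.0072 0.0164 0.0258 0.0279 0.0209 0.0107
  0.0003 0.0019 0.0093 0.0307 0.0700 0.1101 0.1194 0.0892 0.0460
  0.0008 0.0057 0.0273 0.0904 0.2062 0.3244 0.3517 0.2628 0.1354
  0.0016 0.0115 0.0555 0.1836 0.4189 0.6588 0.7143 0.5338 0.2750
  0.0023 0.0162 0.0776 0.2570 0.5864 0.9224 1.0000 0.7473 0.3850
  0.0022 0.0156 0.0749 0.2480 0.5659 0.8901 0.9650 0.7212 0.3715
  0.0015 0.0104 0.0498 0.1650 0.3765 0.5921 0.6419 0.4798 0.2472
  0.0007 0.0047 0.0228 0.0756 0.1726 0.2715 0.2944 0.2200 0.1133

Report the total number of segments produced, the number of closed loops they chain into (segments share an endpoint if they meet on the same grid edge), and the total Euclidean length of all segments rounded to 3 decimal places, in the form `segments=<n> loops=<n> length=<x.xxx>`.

segments=16 loops=1 length=12.732

cell (3,4): code 0100 → (3.477,5.000)–(4.000,4.271)
cell (3,5): code 1100 → (3.365,6.000)–(3.477,5.000)
cell (3,6): code 1100 → (3.816,7.000)–(3.365,6.000)
cell (3,7): code 1000 → (4.000,7.192)–(3.816,7.000)
cell (4,3): code 0100 → (4.389,4.000)–(5.000,3.689)
cell (4,4): code 1110 → (4.000,4.271)–(4.389,4.000)
cell (4,7): code 1001 → (5.000,7.727)–(4.000,7.192)
cell (5,3): code 0110 → (5.000,3.689)–(6.000,3.742)
cell (5,7): code 1001 → (6.000,7.678)–(5.000,7.727)
cell (6,3): code 0010 → (6.000,3.742)–(6.432,4.000)
cell (6,4): code 0111 → (6.432,4.000)–(7.000,4.499)
cell (6,6): code 1011 → (7.000,6.974)–(6.983,7.000)
cell (6,7): code 0001 → (6.983,7.000)–(6.000,7.678)
cell (7,4): code 0010 → (7.000,4.499)–(7.337,5.000)
cell (7,5): code 0011 → (7.337,5.000)–(7.454,6.000)
cell (7,6): code 0001 → (7.454,6.000)–(7.000,6.974)
total: 16 segments, chained into 1 closed loop(s), length Σ = 12.732466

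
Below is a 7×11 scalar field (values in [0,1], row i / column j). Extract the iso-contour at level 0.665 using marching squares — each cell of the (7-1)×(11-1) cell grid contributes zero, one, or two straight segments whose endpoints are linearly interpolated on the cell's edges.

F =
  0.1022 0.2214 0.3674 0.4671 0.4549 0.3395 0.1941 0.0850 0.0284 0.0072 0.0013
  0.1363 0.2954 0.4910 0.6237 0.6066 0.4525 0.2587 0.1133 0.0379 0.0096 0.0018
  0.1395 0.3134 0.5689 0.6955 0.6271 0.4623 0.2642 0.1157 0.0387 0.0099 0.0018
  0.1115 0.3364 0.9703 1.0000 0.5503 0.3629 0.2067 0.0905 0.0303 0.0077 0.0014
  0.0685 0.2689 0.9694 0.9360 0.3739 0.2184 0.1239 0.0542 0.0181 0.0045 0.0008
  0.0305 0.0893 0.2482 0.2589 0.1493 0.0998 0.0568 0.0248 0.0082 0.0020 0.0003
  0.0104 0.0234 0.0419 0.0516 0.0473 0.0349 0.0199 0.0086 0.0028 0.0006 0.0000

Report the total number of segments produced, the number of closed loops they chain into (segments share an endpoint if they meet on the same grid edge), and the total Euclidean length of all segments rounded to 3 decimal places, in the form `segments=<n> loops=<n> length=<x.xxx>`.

cell (1,2): code 0100 → (1.575,3.000)–(2.000,2.759)
cell (1,3): code 1000 → (2.000,3.446)–(1.575,3.000)
cell (2,1): code 0100 → (2.239,2.000)–(3.000,1.518)
cell (2,2): code 1110 → (2.000,2.759)–(2.239,2.000)
cell (2,3): code 1001 → (3.000,3.745)–(2.000,3.446)
cell (3,1): code 0110 → (3.000,1.518)–(4.000,1.565)
cell (3,3): code 1001 → (4.000,3.482)–(3.000,3.745)
cell (4,1): code 0010 → (4.000,1.565)–(4.422,2.000)
cell (4,2): code 0011 → (4.422,2.000)–(4.400,3.000)
cell (4,3): code 0001 → (4.400,3.000)–(4.000,3.482)
total: 10 segments, chained into 1 closed loop(s), length Σ = 8.111853

segments=10 loops=1 length=8.112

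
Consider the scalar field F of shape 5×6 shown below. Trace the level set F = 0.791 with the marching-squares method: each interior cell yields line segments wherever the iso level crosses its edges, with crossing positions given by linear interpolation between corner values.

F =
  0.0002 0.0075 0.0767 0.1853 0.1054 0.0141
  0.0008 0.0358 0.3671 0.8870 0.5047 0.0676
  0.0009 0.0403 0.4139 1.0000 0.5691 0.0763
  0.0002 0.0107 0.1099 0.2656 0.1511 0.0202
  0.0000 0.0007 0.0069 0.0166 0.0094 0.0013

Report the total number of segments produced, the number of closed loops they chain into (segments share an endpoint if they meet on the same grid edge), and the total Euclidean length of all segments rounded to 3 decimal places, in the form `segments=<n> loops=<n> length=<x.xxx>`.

cell (0,2): code 0100 → (0.863,3.000)–(1.000,2.815)
cell (0,3): code 1000 → (1.000,3.251)–(0.863,3.000)
cell (1,2): code 0110 → (1.000,2.815)–(2.000,2.643)
cell (1,3): code 1001 → (2.000,3.485)–(1.000,3.251)
cell (2,2): code 0010 → (2.000,2.643)–(2.285,3.000)
cell (2,3): code 0001 → (2.285,3.000)–(2.000,3.485)
total: 6 segments, chained into 1 closed loop(s), length Σ = 3.576032

segments=6 loops=1 length=3.576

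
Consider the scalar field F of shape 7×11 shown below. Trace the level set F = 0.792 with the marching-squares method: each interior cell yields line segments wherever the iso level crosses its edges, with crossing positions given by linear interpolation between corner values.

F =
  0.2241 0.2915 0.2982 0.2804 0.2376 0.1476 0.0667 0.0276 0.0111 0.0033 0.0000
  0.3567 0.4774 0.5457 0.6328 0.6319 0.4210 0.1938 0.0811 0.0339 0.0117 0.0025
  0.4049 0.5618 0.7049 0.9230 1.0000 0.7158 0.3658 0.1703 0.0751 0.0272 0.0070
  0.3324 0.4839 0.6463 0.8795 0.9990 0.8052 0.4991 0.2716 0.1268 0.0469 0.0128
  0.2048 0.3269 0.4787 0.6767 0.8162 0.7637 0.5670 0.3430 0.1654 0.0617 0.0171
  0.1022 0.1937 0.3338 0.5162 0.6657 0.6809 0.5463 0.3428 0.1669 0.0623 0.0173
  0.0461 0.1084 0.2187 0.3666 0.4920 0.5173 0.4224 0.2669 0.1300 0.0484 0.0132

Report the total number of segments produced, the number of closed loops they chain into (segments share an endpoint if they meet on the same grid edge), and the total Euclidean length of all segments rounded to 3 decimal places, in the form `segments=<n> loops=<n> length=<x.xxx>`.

cell (1,2): code 0100 → (1.549,3.000)–(2.000,2.399)
cell (1,3): code 1100 → (1.435,4.000)–(1.549,3.000)
cell (1,4): code 1000 → (2.000,4.732)–(1.435,4.000)
cell (2,2): code 0110 → (2.000,2.399)–(3.000,2.625)
cell (2,4): code 1101 → (2.852,5.000)–(2.000,4.732)
cell (2,5): code 1000 → (3.000,5.043)–(2.852,5.000)
cell (3,2): code 0010 → (3.000,2.625)–(3.431,3.000)
cell (3,3): code 0111 → (3.431,3.000)–(4.000,3.827)
cell (3,4): code 1011 → (4.000,4.461)–(3.318,5.000)
cell (3,5): code 0001 → (3.318,5.000)–(3.000,5.043)
cell (4,3): code 0010 → (4.000,3.827)–(4.161,4.000)
cell (4,4): code 0001 → (4.161,4.000)–(4.000,4.461)
total: 12 segments, chained into 1 closed loop(s), length Σ = 8.244808

segments=12 loops=1 length=8.245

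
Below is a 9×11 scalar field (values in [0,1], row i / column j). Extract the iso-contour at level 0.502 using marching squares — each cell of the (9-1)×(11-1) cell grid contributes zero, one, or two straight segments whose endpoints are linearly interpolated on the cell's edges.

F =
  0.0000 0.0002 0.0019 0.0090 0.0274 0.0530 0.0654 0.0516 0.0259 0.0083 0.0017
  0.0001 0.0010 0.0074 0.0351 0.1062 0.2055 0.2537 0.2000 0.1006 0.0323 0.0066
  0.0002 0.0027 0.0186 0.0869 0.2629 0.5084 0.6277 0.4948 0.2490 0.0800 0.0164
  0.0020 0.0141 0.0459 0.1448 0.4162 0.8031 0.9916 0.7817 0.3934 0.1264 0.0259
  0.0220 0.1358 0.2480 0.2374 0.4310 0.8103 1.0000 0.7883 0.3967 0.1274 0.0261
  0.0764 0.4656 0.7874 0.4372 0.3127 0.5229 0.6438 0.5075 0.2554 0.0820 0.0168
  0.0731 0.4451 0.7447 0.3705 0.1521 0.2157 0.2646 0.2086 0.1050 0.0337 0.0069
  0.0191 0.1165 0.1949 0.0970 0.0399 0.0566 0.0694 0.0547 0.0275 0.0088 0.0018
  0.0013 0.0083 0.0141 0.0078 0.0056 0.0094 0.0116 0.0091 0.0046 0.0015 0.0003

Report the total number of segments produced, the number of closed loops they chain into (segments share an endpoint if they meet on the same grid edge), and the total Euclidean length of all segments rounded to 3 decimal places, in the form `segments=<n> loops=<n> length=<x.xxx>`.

segments=20 loops=2 length=17.048

cell (1,4): code 0100 → (1.979,5.000)–(2.000,4.974)
cell (1,5): code 1100 → (1.664,6.000)–(1.979,5.000)
cell (1,6): code 1000 → (2.000,6.946)–(1.664,6.000)
cell (2,4): code 0110 → (2.000,4.974)–(3.000,4.222)
cell (2,6): code 1101 → (2.025,7.000)–(2.000,6.946)
cell (2,7): code 1000 → (3.000,7.720)–(2.025,7.000)
cell (3,4): code 0110 → (3.000,4.222)–(4.000,4.187)
cell (3,7): code 1001 → (4.000,7.731)–(3.000,7.720)
cell (4,1): code 0100 → (4.471,2.000)–(5.000,1.113)
cell (4,2): code 1000 → (5.000,2.815)–(4.471,2.000)
cell (4,4): code 0110 → (4.000,4.187)–(5.000,4.901)
cell (4,7): code 1001 → (5.000,7.022)–(4.000,7.731)
cell (5,1): code 0110 → (5.000,1.113)–(6.000,1.190)
cell (5,2): code 1001 → (6.000,2.649)–(5.000,2.815)
cell (5,4): code 0010 → (5.000,4.901)–(5.068,5.000)
cell (5,5): code 0011 → (5.068,5.000)–(5.374,6.000)
cell (5,6): code 0011 → (5.374,6.000)–(5.018,7.000)
cell (5,7): code 0001 → (5.018,7.000)–(5.000,7.022)
cell (6,1): code 0010 → (6.000,1.190)–(6.441,2.000)
cell (6,2): code 0001 → (6.441,2.000)–(6.000,2.649)
total: 20 segments, chained into 2 closed loop(s), length Σ = 17.048208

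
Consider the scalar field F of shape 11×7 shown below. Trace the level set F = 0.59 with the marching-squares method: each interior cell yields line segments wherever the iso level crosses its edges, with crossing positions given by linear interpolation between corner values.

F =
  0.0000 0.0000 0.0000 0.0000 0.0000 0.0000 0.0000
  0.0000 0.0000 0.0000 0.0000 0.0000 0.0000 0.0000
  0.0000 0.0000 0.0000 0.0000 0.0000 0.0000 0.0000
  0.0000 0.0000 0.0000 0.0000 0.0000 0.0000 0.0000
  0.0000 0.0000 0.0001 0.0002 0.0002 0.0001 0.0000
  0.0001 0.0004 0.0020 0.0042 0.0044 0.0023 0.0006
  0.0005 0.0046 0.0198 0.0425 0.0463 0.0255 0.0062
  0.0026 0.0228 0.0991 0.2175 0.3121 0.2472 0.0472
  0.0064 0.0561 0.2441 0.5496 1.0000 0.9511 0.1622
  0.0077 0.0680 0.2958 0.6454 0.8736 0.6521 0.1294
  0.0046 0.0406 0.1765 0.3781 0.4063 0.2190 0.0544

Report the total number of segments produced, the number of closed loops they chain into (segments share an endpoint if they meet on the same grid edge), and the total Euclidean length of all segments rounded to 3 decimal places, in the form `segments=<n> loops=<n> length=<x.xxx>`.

cell (7,3): code 0100 → (7.404,4.000)–(8.000,3.090)
cell (7,4): code 1100 → (7.487,5.000)–(7.404,4.000)
cell (7,5): code 1000 → (8.000,5.458)–(7.487,5.000)
cell (8,2): code 0100 → (8.422,3.000)–(9.000,2.842)
cell (8,3): code 1110 → (8.000,3.090)–(8.422,3.000)
cell (8,5): code 1001 → (9.000,5.119)–(8.000,5.458)
cell (9,2): code 0010 → (9.000,2.842)–(9.207,3.000)
cell (9,3): code 0011 → (9.207,3.000)–(9.607,4.000)
cell (9,4): code 0011 → (9.607,4.000)–(9.143,5.000)
cell (9,5): code 0001 → (9.143,5.000)–(9.000,5.119)
total: 10 segments, chained into 1 closed loop(s), length Σ = 7.491850

segments=10 loops=1 length=7.492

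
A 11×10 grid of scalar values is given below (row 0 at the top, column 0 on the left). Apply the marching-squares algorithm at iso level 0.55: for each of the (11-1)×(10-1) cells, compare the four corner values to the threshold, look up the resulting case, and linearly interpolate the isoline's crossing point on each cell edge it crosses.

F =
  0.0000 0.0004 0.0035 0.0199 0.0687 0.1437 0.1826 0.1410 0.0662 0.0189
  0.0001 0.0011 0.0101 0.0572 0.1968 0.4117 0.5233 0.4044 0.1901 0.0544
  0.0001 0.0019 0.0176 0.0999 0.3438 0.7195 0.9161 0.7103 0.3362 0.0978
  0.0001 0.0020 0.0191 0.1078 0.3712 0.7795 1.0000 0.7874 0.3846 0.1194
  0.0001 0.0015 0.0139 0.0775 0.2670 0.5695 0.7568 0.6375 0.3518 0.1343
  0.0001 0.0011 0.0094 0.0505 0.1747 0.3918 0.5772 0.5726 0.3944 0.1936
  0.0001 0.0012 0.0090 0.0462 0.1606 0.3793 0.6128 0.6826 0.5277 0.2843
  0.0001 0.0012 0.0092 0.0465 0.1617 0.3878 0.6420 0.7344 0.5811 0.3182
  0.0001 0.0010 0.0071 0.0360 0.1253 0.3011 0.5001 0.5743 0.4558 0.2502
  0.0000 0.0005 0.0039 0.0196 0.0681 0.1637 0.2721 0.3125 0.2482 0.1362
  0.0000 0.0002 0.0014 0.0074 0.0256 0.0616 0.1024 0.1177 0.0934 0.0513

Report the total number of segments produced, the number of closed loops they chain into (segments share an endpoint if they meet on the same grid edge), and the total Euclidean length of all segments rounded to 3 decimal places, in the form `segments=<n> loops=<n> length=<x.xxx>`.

segments=22 loops=1 length=17.812

cell (1,4): code 0100 → (1.449,5.000)–(2.000,4.549)
cell (1,5): code 1100 → (1.068,6.000)–(1.449,5.000)
cell (1,6): code 1100 → (1.476,7.000)–(1.068,6.000)
cell (1,7): code 1000 → (2.000,7.428)–(1.476,7.000)
cell (2,4): code 0110 → (2.000,4.549)–(3.000,4.438)
cell (2,7): code 1001 → (3.000,7.589)–(2.000,7.428)
cell (3,4): code 0110 → (3.000,4.438)–(4.000,4.936)
cell (3,7): code 1001 → (4.000,7.306)–(3.000,7.589)
cell (4,4): code 0010 → (4.000,4.936)–(4.110,5.000)
cell (4,5): code 0111 → (4.110,5.000)–(5.000,5.853)
cell (4,7): code 1001 → (5.000,7.127)–(4.000,7.306)
cell (5,5): code 0110 → (5.000,5.853)–(6.000,5.731)
cell (5,7): code 1001 → (6.000,7.856)–(5.000,7.127)
cell (6,5): code 0110 → (6.000,5.731)–(7.000,5.638)
cell (6,7): code 1101 → (6.418,8.000)–(6.000,7.856)
cell (6,8): code 1000 → (7.000,8.118)–(6.418,8.000)
cell (7,5): code 0010 → (7.000,5.638)–(7.648,6.000)
cell (7,6): code 0111 → (7.648,6.000)–(8.000,6.673)
cell (7,7): code 1011 → (8.000,7.205)–(7.248,8.000)
cell (7,8): code 0001 → (7.248,8.000)–(7.000,8.118)
cell (8,6): code 0010 → (8.000,6.673)–(8.093,7.000)
cell (8,7): code 0001 → (8.093,7.000)–(8.000,7.205)
total: 22 segments, chained into 1 closed loop(s), length Σ = 17.812142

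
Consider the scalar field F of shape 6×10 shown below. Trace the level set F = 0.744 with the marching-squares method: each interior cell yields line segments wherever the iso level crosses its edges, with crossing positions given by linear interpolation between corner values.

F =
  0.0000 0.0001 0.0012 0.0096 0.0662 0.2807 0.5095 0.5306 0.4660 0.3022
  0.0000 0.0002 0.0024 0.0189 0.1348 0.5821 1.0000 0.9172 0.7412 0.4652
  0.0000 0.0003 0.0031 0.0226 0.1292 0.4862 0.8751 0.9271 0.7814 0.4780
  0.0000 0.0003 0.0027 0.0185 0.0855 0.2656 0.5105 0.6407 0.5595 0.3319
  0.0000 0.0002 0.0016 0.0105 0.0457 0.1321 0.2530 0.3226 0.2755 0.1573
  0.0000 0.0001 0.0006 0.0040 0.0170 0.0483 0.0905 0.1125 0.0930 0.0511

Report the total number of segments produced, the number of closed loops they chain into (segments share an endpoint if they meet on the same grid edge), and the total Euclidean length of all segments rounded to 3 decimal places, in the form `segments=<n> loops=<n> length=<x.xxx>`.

cell (0,5): code 0100 → (0.478,6.000)–(1.000,5.387)
cell (0,6): code 1100 → (0.552,7.000)–(0.478,6.000)
cell (0,7): code 1000 → (1.000,7.984)–(0.552,7.000)
cell (1,5): code 0110 → (1.000,5.387)–(2.000,5.663)
cell (1,7): code 1101 → (1.070,8.000)–(1.000,7.984)
cell (1,8): code 1000 → (2.000,8.123)–(1.070,8.000)
cell (2,5): code 0010 → (2.000,5.663)–(2.360,6.000)
cell (2,6): code 0011 → (2.360,6.000)–(2.639,7.000)
cell (2,7): code 0011 → (2.639,7.000)–(2.169,8.000)
cell (2,8): code 0001 → (2.169,8.000)–(2.000,8.123)
total: 10 segments, chained into 1 closed loop(s), length Σ = 7.781303

segments=10 loops=1 length=7.781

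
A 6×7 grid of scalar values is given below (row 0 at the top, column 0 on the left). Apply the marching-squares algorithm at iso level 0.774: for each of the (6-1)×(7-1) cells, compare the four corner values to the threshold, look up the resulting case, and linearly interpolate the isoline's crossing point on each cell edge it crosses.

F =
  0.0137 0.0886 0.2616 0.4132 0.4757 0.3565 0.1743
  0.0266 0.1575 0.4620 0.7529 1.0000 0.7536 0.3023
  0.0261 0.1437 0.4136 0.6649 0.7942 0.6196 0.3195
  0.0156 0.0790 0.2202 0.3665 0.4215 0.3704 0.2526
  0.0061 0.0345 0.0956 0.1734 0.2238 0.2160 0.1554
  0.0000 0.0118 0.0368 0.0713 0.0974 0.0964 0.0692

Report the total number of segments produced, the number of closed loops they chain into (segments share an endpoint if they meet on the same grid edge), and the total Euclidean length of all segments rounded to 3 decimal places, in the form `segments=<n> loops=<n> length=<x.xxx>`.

segments=6 loops=1 length=4.854

cell (0,3): code 0100 → (0.569,4.000)–(1.000,3.085)
cell (0,4): code 1000 → (1.000,4.917)–(0.569,4.000)
cell (1,3): code 0110 → (1.000,3.085)–(2.000,3.844)
cell (1,4): code 1001 → (2.000,4.116)–(1.000,4.917)
cell (2,3): code 0010 → (2.000,3.844)–(2.054,4.000)
cell (2,4): code 0001 → (2.054,4.000)–(2.000,4.116)
total: 6 segments, chained into 1 closed loop(s), length Σ = 4.854283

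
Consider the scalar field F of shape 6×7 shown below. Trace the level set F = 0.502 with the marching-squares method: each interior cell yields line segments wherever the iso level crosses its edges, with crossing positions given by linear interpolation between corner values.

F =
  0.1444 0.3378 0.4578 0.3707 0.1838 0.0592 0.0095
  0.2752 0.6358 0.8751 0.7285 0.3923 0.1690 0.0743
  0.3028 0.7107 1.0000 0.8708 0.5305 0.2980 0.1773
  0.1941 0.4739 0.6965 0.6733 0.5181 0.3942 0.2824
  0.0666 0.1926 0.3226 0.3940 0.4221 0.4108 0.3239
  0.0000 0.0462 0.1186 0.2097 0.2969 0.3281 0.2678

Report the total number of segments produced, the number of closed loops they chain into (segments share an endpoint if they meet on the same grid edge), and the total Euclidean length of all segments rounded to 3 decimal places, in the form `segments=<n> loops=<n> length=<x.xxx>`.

cell (0,0): code 0100 → (0.551,1.000)–(1.000,0.629)
cell (0,1): code 1100 → (0.106,2.000)–(0.551,1.000)
cell (0,2): code 1100 → (0.367,3.000)–(0.106,2.000)
cell (0,3): code 1000 → (1.000,3.674)–(0.367,3.000)
cell (1,0): code 0110 → (1.000,0.629)–(2.000,0.488)
cell (1,3): code 1101 → (1.794,4.000)–(1.000,3.674)
cell (1,4): code 1000 → (2.000,4.123)–(1.794,4.000)
cell (2,0): code 0010 → (2.000,0.488)–(2.881,1.000)
cell (2,1): code 0111 → (2.881,1.000)–(3.000,1.126)
cell (2,4): code 1001 → (3.000,4.130)–(2.000,4.123)
cell (3,1): code 0010 → (3.000,1.126)–(3.520,2.000)
cell (3,2): code 0011 → (3.520,2.000)–(3.613,3.000)
cell (3,3): code 0011 → (3.613,3.000)–(3.168,4.000)
cell (3,4): code 0001 → (3.168,4.000)–(3.000,4.130)
total: 14 segments, chained into 1 closed loop(s), length Σ = 11.263509

segments=14 loops=1 length=11.264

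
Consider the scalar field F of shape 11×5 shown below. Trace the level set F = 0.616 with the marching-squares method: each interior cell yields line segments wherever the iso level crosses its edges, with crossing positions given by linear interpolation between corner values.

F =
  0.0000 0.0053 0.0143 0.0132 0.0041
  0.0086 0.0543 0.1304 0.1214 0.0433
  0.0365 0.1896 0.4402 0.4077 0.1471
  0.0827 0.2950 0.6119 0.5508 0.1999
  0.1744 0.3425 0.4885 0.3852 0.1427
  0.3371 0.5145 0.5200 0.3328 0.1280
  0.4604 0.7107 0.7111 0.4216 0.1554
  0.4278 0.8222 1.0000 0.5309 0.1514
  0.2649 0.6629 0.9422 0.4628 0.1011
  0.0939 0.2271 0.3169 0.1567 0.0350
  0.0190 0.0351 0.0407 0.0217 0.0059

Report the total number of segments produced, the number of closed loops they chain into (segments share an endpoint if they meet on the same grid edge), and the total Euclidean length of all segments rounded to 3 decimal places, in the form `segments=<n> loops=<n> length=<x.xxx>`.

cell (5,0): code 0100 → (5.517,1.000)–(6.000,0.622)
cell (5,1): code 1100 → (5.502,2.000)–(5.517,1.000)
cell (5,2): code 1000 → (6.000,2.328)–(5.502,2.000)
cell (6,0): code 0110 → (6.000,0.622)–(7.000,0.477)
cell (6,2): code 1001 → (7.000,2.819)–(6.000,2.328)
cell (7,0): code 0110 → (7.000,0.477)–(8.000,0.882)
cell (7,2): code 1001 → (8.000,2.680)–(7.000,2.819)
cell (8,0): code 0010 → (8.000,0.882)–(8.108,1.000)
cell (8,1): code 0011 → (8.108,1.000)–(8.522,2.000)
cell (8,2): code 0001 → (8.522,2.000)–(8.000,2.680)
total: 10 segments, chained into 1 closed loop(s), length Σ = 8.521410

segments=10 loops=1 length=8.521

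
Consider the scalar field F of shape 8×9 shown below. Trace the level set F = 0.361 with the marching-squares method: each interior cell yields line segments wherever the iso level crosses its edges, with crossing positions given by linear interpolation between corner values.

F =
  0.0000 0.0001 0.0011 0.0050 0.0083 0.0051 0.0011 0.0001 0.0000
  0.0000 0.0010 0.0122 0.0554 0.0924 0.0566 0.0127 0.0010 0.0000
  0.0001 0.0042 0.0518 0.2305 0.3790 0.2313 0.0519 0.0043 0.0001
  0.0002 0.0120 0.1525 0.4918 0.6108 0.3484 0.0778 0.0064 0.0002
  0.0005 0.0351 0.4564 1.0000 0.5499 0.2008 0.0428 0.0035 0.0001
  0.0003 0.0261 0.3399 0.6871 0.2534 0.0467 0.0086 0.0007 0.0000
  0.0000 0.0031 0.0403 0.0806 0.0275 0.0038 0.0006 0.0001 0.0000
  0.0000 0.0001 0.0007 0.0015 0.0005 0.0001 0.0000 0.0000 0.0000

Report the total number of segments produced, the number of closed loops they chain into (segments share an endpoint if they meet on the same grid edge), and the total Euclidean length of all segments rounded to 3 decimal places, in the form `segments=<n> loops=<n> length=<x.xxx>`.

segments=14 loops=1 length=9.928

cell (1,3): code 0100 → (1.937,4.000)–(2.000,3.879)
cell (1,4): code 1000 → (2.000,4.122)–(1.937,4.000)
cell (2,2): code 0100 → (2.499,3.000)–(3.000,2.615)
cell (2,3): code 1110 → (2.000,3.879)–(2.499,3.000)
cell (2,4): code 1001 → (3.000,4.952)–(2.000,4.122)
cell (3,1): code 0100 → (3.686,2.000)–(4.000,1.774)
cell (3,2): code 1110 → (3.000,2.615)–(3.686,2.000)
cell (3,4): code 1001 → (4.000,4.541)–(3.000,4.952)
cell (4,1): code 0010 → (4.000,1.774)–(4.819,2.000)
cell (4,2): code 0111 → (4.819,2.000)–(5.000,2.061)
cell (4,3): code 1011 → (5.000,3.752)–(4.637,4.000)
cell (4,4): code 0001 → (4.637,4.000)–(4.000,4.541)
cell (5,2): code 0010 → (5.000,2.061)–(5.538,3.000)
cell (5,3): code 0001 → (5.538,3.000)–(5.000,3.752)
total: 14 segments, chained into 1 closed loop(s), length Σ = 9.927834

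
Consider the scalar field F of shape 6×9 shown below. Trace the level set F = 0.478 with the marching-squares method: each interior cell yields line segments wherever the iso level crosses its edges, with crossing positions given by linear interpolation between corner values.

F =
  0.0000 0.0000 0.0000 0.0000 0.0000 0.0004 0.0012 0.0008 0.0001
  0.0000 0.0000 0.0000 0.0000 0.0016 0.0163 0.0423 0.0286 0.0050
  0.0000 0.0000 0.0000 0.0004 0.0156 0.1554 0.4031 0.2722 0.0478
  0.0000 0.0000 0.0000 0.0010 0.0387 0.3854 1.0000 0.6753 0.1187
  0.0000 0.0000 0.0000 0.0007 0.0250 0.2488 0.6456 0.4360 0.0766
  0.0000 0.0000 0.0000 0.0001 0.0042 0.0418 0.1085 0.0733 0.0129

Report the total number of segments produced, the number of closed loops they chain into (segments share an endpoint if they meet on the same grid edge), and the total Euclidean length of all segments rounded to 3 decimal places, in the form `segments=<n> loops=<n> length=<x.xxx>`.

cell (2,5): code 0100 → (2.125,6.000)–(3.000,5.151)
cell (2,6): code 1100 → (2.511,7.000)–(2.125,6.000)
cell (2,7): code 1000 → (3.000,7.354)–(2.511,7.000)
cell (3,5): code 0110 → (3.000,5.151)–(4.000,5.578)
cell (3,6): code 1011 → (4.000,6.800)–(3.824,7.000)
cell (3,7): code 0001 → (3.824,7.000)–(3.000,7.354)
cell (4,5): code 0010 → (4.000,5.578)–(4.312,6.000)
cell (4,6): code 0001 → (4.312,6.000)–(4.000,6.800)
total: 8 segments, chained into 1 closed loop(s), length Σ = 6.529647

segments=8 loops=1 length=6.530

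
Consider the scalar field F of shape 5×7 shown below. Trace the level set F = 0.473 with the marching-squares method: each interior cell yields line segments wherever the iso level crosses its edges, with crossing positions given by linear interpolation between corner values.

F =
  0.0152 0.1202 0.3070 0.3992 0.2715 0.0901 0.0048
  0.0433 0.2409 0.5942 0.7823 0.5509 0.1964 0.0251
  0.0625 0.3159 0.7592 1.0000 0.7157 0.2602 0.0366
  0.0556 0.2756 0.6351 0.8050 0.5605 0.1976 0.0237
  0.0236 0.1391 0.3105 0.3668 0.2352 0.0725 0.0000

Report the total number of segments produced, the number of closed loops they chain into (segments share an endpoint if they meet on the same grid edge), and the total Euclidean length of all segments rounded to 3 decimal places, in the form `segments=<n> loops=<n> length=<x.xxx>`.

segments=12 loops=1 length=10.435

cell (0,1): code 0100 → (0.578,2.000)–(1.000,1.657)
cell (0,2): code 1100 → (0.193,3.000)–(0.578,2.000)
cell (0,3): code 1100 → (0.721,4.000)–(0.193,3.000)
cell (0,4): code 1000 → (1.000,4.220)–(0.721,4.000)
cell (1,1): code 0110 → (1.000,1.657)–(2.000,1.354)
cell (1,4): code 1001 → (2.000,4.533)–(1.000,4.220)
cell (2,1): code 0110 → (2.000,1.354)–(3.000,1.549)
cell (2,4): code 1001 → (3.000,4.241)–(2.000,4.533)
cell (3,1): code 0010 → (3.000,1.549)–(3.499,2.000)
cell (3,2): code 0011 → (3.499,2.000)–(3.758,3.000)
cell (3,3): code 0011 → (3.758,3.000)–(3.269,4.000)
cell (3,4): code 0001 → (3.269,4.000)–(3.000,4.241)
total: 12 segments, chained into 1 closed loop(s), length Σ = 10.434589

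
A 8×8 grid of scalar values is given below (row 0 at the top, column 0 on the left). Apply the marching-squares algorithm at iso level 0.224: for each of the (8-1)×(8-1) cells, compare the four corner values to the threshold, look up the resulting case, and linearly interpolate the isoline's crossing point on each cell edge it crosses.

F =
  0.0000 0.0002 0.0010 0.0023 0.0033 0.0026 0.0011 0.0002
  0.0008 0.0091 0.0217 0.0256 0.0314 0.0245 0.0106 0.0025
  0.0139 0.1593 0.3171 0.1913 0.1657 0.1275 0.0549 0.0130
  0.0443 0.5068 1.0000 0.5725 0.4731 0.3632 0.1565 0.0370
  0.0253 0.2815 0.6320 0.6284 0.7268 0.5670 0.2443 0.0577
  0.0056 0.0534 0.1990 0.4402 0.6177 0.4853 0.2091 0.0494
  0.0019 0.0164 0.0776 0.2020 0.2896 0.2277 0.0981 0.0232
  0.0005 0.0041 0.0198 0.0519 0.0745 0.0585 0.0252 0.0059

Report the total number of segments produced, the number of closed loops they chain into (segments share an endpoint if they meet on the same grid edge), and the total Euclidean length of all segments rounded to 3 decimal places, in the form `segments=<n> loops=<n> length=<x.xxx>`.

cell (1,1): code 0100 → (1.685,2.000)–(2.000,1.410)
cell (1,2): code 1000 → (2.000,2.740)–(1.685,2.000)
cell (2,0): code 0100 → (2.186,1.000)–(3.000,0.389)
cell (2,1): code 1110 → (2.000,1.410)–(2.186,1.000)
cell (2,2): code 1101 → (2.086,3.000)–(2.000,2.740)
cell (2,3): code 1100 → (2.190,4.000)–(2.086,3.000)
cell (2,4): code 1100 → (2.409,5.000)–(2.190,4.000)
cell (2,5): code 1000 → (3.000,5.673)–(2.409,5.000)
cell (3,0): code 0110 → (3.000,0.389)–(4.000,0.776)
cell (3,5): code 1101 → (3.769,6.000)–(3.000,5.673)
cell (3,6): code 1000 → (4.000,6.109)–(3.769,6.000)
cell (4,0): code 0010 → (4.000,0.776)–(4.252,1.000)
cell (4,1): code 0011 → (4.252,1.000)–(4.942,2.000)
cell (4,2): code 0111 → (4.942,2.000)–(5.000,2.104)
cell (4,5): code 1011 → (5.000,5.946)–(4.577,6.000)
cell (4,6): code 0001 → (4.577,6.000)–(4.000,6.109)
cell (5,2): code 0010 → (5.000,2.104)–(5.908,3.000)
cell (5,3): code 0111 → (5.908,3.000)–(6.000,3.251)
cell (5,5): code 1001 → (6.000,5.029)–(5.000,5.946)
cell (6,3): code 0010 → (6.000,3.251)–(6.305,4.000)
cell (6,4): code 0011 → (6.305,4.000)–(6.022,5.000)
cell (6,5): code 0001 → (6.022,5.000)–(6.000,5.029)
total: 22 segments, chained into 1 closed loop(s), length Σ = 15.772274

segments=22 loops=1 length=15.772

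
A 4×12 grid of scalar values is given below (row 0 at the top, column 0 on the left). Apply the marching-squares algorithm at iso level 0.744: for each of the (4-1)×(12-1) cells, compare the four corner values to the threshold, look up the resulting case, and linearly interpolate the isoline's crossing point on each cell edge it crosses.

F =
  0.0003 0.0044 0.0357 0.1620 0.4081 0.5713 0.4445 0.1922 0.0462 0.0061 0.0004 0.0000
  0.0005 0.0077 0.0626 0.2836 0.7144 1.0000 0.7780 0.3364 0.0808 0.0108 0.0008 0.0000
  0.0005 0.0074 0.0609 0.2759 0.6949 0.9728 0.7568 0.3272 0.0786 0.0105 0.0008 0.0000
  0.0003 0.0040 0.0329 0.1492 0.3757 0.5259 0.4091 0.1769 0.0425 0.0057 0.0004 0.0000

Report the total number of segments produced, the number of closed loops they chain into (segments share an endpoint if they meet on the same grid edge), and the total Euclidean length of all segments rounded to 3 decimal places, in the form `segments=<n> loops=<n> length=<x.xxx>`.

cell (0,4): code 0100 → (0.403,5.000)–(1.000,4.104)
cell (0,5): code 1100 → (0.898,6.000)–(0.403,5.000)
cell (0,6): code 1000 → (1.000,6.077)–(0.898,6.000)
cell (1,4): code 0110 → (1.000,4.104)–(2.000,4.177)
cell (1,6): code 1001 → (2.000,6.030)–(1.000,6.077)
cell (2,4): code 0010 → (2.000,4.177)–(2.512,5.000)
cell (2,5): code 0011 → (2.512,5.000)–(2.037,6.000)
cell (2,6): code 0001 → (2.037,6.000)–(2.000,6.030)
total: 8 segments, chained into 1 closed loop(s), length Σ = 6.448514

segments=8 loops=1 length=6.449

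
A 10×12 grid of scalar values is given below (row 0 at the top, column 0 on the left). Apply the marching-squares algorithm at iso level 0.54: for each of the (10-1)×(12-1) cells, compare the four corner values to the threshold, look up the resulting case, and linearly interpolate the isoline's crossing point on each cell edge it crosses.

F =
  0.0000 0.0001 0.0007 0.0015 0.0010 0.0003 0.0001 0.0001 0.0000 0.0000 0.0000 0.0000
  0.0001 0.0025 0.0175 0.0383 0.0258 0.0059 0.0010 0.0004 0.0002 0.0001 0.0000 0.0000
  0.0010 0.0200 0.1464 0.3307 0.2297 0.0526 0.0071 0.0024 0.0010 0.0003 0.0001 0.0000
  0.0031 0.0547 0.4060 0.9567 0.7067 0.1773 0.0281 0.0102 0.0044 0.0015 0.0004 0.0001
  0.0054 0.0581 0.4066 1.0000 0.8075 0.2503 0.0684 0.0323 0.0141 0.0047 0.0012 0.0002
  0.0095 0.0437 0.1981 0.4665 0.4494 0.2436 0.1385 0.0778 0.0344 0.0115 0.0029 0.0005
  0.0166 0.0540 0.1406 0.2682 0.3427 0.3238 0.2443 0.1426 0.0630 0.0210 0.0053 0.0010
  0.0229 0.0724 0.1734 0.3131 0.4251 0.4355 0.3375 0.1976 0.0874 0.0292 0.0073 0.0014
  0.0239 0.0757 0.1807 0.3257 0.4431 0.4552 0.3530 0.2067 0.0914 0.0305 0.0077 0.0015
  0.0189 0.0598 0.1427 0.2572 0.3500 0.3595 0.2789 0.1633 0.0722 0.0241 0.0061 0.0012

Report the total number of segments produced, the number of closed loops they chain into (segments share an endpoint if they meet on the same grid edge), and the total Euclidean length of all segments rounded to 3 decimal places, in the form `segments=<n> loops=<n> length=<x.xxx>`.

cell (2,2): code 0100 → (2.334,3.000)–(3.000,2.243)
cell (2,3): code 1100 → (2.651,4.000)–(2.334,3.000)
cell (2,4): code 1000 → (3.000,4.315)–(2.651,4.000)
cell (3,2): code 0110 → (3.000,2.243)–(4.000,2.225)
cell (3,4): code 1001 → (4.000,4.480)–(3.000,4.315)
cell (4,2): code 0010 → (4.000,2.225)–(4.862,3.000)
cell (4,3): code 0011 → (4.862,3.000)–(4.747,4.000)
cell (4,4): code 0001 → (4.747,4.000)–(4.000,4.480)
total: 8 segments, chained into 1 closed loop(s), length Σ = 7.594775

segments=8 loops=1 length=7.595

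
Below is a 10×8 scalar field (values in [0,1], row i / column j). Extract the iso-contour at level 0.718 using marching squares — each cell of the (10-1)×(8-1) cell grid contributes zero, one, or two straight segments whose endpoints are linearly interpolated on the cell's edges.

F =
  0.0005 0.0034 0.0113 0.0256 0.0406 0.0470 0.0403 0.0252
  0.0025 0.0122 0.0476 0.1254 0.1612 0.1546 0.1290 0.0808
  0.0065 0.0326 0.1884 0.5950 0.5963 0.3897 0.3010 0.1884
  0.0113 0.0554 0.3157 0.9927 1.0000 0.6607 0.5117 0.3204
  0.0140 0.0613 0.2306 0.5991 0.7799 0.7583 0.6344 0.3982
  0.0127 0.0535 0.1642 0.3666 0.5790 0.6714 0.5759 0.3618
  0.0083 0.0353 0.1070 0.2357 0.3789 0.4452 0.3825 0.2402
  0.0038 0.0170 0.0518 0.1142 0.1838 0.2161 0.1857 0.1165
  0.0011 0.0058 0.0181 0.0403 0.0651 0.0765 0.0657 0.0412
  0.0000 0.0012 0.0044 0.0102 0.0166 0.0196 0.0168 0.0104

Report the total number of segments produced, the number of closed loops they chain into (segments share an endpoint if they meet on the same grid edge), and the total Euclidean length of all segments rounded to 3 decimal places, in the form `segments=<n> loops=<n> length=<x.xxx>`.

segments=10 loops=1 length=7.593

cell (2,2): code 0100 → (2.309,3.000)–(3.000,2.594)
cell (2,3): code 1100 → (2.301,4.000)–(2.309,3.000)
cell (2,4): code 1000 → (3.000,4.831)–(2.301,4.000)
cell (3,2): code 0010 → (3.000,2.594)–(3.698,3.000)
cell (3,3): code 0111 → (3.698,3.000)–(4.000,3.658)
cell (3,4): code 1101 → (3.587,5.000)–(3.000,4.831)
cell (3,5): code 1000 → (4.000,5.325)–(3.587,5.000)
cell (4,3): code 0010 → (4.000,3.658)–(4.308,4.000)
cell (4,4): code 0011 → (4.308,4.000)–(4.464,5.000)
cell (4,5): code 0001 → (4.464,5.000)–(4.000,5.325)
total: 10 segments, chained into 1 closed loop(s), length Σ = 7.593410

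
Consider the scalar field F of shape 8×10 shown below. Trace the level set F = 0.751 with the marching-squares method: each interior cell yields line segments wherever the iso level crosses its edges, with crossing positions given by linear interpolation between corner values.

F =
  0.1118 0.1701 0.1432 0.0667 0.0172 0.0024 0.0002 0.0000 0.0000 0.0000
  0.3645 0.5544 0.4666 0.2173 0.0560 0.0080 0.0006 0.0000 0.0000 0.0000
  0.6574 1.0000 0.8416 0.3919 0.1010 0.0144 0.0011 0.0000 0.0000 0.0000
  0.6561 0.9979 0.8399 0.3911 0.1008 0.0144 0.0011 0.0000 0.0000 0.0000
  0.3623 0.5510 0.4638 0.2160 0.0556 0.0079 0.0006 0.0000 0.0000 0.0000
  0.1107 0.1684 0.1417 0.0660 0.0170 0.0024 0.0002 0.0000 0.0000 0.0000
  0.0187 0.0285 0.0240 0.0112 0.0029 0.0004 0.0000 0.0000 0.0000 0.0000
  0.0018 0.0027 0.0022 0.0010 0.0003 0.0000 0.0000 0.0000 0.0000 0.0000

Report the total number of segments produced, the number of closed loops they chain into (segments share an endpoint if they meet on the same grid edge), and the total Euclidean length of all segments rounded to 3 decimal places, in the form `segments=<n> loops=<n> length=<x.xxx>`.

segments=8 loops=1 length=6.547

cell (1,0): code 0100 → (1.441,1.000)–(2.000,0.273)
cell (1,1): code 1100 → (1.758,2.000)–(1.441,1.000)
cell (1,2): code 1000 → (2.000,2.201)–(1.758,2.000)
cell (2,0): code 0110 → (2.000,0.273)–(3.000,0.278)
cell (2,2): code 1001 → (3.000,2.198)–(2.000,2.201)
cell (3,0): code 0010 → (3.000,0.278)–(3.552,1.000)
cell (3,1): code 0011 → (3.552,1.000)–(3.236,2.000)
cell (3,2): code 0001 → (3.236,2.000)–(3.000,2.198)
total: 8 segments, chained into 1 closed loop(s), length Σ = 6.547050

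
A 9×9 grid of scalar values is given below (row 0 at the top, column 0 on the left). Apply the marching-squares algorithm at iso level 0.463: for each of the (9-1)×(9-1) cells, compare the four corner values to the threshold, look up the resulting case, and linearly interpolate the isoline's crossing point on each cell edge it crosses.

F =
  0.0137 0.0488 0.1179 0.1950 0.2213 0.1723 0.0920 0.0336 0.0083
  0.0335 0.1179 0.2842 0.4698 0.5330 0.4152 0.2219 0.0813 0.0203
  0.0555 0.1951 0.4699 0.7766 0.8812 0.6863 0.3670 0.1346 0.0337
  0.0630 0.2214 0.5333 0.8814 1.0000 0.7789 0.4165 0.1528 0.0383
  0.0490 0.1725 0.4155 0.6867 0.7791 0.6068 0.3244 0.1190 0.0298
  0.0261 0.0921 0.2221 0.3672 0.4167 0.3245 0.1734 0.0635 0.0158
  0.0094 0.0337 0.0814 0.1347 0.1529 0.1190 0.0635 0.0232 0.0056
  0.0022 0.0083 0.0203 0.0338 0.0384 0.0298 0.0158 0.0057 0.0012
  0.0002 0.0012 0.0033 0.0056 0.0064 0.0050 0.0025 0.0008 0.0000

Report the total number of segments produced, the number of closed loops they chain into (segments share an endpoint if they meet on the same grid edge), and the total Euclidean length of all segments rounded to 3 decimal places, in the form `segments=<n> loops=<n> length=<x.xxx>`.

segments=16 loops=1 length=12.686

cell (0,2): code 0100 → (0.975,3.000)–(1.000,2.963)
cell (0,3): code 1100 → (0.775,4.000)–(0.975,3.000)
cell (0,4): code 1000 → (1.000,4.594)–(0.775,4.000)
cell (1,1): code 0100 → (1.963,2.000)–(2.000,1.975)
cell (1,2): code 1110 → (1.000,2.963)–(1.963,2.000)
cell (1,4): code 1101 → (1.176,5.000)–(1.000,4.594)
cell (1,5): code 1000 → (2.000,5.699)–(1.176,5.000)
cell (2,1): code 0110 → (2.000,1.975)–(3.000,1.775)
cell (2,5): code 1001 → (3.000,5.872)–(2.000,5.699)
cell (3,1): code 0010 → (3.000,1.775)–(3.597,2.000)
cell (3,2): code 0111 → (3.597,2.000)–(4.000,2.175)
cell (3,5): code 1001 → (4.000,5.509)–(3.000,5.872)
cell (4,2): code 0010 → (4.000,2.175)–(4.700,3.000)
cell (4,3): code 0011 → (4.700,3.000)–(4.872,4.000)
cell (4,4): code 0011 → (4.872,4.000)–(4.509,5.000)
cell (4,5): code 0001 → (4.509,5.000)–(4.000,5.509)
total: 16 segments, chained into 1 closed loop(s), length Σ = 12.685563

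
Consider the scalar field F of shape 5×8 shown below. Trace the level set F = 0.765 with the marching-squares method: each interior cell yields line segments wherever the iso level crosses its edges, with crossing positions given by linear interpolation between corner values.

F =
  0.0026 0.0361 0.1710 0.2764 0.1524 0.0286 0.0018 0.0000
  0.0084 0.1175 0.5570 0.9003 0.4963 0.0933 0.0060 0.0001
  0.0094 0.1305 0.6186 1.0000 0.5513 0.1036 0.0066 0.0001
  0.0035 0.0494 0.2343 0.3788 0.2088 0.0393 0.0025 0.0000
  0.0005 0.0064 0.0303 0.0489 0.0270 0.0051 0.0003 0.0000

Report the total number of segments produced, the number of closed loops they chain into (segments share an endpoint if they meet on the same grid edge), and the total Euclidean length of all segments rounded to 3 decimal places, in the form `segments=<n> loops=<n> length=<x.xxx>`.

cell (0,2): code 0100 → (0.783,3.000)–(1.000,2.606)
cell (0,3): code 1000 → (1.000,3.335)–(0.783,3.000)
cell (1,2): code 0110 → (1.000,2.606)–(2.000,2.384)
cell (1,3): code 1001 → (2.000,3.524)–(1.000,3.335)
cell (2,2): code 0010 → (2.000,2.384)–(2.378,3.000)
cell (2,3): code 0001 → (2.378,3.000)–(2.000,3.524)
total: 6 segments, chained into 1 closed loop(s), length Σ = 4.259939

segments=6 loops=1 length=4.260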